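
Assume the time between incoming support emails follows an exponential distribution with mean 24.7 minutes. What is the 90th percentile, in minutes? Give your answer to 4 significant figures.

56.87

The rate is λ = 1/24.7 = 0.0404858 per minute.
Set 1 − e^(−λt) = 0.9, so t = −ln(0.1)/λ = 2.3026/0.0404858 ≈ 56.8739 minutes.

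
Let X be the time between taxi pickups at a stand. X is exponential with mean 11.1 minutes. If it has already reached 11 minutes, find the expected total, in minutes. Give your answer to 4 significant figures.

22.10

The rate is λ = 1/11.1 = 0.0900901 per minute.
By memorylessness, E[X | X > 11] = 11 + 1/λ = 11 + 11.1 = 22.1 minutes.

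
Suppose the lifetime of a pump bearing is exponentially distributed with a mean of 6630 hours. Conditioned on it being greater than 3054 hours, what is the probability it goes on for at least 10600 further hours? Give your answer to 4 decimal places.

0.2021

The rate is λ = 1/6630 = 0.00015083 per hour.
By the memoryless property, P(X > 3054+10600 | X > 3054) = P(X > 10600).
P(X > 10600) = e^(−1.5988) ≈ 0.2021.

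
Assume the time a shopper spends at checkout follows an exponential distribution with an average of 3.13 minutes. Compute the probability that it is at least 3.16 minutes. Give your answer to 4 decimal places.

The rate is λ = 1/3.13 = 0.319489 per minute.
P(X > 3.16) = e^(−λ·3.16) = e^(−1.0096) ≈ 0.3644.

0.3644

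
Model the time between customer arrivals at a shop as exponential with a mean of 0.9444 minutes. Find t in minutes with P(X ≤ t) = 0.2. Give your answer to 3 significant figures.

0.211

The rate is λ = 1/0.9444 = 1.05887 per minute.
Set 1 − e^(−λt) = 0.2, so t = −ln(0.8)/λ = 0.22314/1.05887 ≈ 0.210737 minutes.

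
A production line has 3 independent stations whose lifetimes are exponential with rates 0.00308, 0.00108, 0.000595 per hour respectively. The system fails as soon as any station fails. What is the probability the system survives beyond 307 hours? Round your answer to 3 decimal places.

The time to first failure is exponential with rate Σλ = 0.00308 + 0.00108 + 0.000595 = 0.004755.
P(min > 307) = e^(−0.004755·307) = e^(−1.4598) ≈ 0.232.

0.232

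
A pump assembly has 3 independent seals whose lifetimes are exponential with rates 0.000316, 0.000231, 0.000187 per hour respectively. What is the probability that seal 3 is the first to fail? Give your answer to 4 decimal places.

0.2548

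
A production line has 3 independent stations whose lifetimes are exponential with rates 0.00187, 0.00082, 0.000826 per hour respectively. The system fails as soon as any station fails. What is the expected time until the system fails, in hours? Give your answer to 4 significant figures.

The time to first failure is exponential with rate Σλ = 0.00187 + 0.00082 + 0.000826 = 0.003516.
E[min] = 1/Σλ = 1/0.003516 = 284.414 hours.

284.4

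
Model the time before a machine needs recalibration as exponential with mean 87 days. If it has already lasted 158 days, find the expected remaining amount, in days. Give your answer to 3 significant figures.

87.0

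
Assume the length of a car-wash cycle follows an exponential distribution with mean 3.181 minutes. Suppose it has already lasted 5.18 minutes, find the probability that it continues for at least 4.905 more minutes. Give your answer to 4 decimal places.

The rate is λ = 1/3.181 = 0.314367 per minute.
The exponential is memoryless, so the remaining time is again Exp(λ): the condition X > 5.18 is irrelevant.
P(X > 4.905) = e^(−1.542) ≈ 0.2140.

0.2140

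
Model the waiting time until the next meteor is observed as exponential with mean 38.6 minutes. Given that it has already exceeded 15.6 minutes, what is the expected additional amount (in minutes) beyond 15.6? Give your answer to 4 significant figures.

The rate is λ = 1/38.6 = 0.0259067 per minute.
By memorylessness, the remaining amount past any threshold is again Exp(λ) with mean 1/λ = 38.6 minutes.

38.60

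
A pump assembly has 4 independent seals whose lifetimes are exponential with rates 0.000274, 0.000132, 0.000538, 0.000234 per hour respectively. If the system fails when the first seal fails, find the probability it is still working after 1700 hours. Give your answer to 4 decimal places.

0.1350

The time to first failure is exponential with rate Σλ = 0.000274 + 0.000132 + 0.000538 + 0.000234 = 0.001178.
P(min > 1700) = e^(−0.001178·1700) = e^(−2.0026) ≈ 0.1350.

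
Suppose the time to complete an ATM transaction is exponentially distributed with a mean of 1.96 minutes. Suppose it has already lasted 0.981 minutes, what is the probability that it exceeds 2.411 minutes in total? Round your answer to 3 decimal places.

The rate is λ = 1/1.96 = 0.510204 per minute.
P(X > s+t | X > s) = e^(−λ(s+t))/e^(−λs) = e^(−λt), independent of s = 0.981.
P(X > 1.43) = e^(−0.72959) ≈ 0.482.

0.482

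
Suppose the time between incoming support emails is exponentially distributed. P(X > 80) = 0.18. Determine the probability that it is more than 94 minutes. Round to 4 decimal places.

0.1333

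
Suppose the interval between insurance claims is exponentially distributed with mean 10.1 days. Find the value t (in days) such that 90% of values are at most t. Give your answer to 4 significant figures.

The rate is λ = 1/10.1 = 0.0990099 per day.
Set 1 − e^(−λt) = 0.9, so t = −ln(0.1)/λ = 2.3026/0.0990099 ≈ 23.2561 days.

23.26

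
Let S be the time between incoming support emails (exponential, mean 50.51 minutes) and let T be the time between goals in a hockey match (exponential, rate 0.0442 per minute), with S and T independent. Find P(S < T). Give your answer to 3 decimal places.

0.309

λ_1 = 1/50.51 = 0.0197981, λ_2 = 0.0442.
For independent exponentials, P(S < T) = λ_1/(λ_1+λ_2) = 0.0197981/0.0639981 ≈ 0.309.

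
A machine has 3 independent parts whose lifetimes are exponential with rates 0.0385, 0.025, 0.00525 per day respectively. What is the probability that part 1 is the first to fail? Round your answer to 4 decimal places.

The time to first failure is exponential with rate Σλ = 0.0385 + 0.025 + 0.00525 = 0.06875.
P(part 1 first) = λ_1/Σλ = 0.0385/0.06875 ≈ 0.5600.

0.5600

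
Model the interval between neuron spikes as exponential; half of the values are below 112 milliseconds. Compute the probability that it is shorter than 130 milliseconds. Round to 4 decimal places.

0.5527

For an exponential, median = ln(2)/λ, so λ = ln 2 / 112 = 0.00618881 per millisecond.
P(X ≤ 130) = 1 − e^(−λ·130) = 1 − e^(−0.80455) ≈ 0.5527.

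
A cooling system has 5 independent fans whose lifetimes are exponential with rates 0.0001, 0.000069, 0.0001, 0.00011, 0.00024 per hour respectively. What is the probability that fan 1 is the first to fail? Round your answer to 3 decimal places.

The time to first failure is exponential with rate Σλ = 0.0001 + 0.000069 + 0.0001 + 0.00011 + 0.00024 = 0.000619.
P(fan 1 first) = λ_1/Σλ = 0.0001/0.000619 ≈ 0.162.

0.162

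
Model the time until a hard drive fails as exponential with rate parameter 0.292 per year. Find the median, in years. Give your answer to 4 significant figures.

2.374

Set 1 − e^(−λt) = 0.5, so t = −ln(0.5)/λ = 0.69315/0.292 ≈ 2.37379 years.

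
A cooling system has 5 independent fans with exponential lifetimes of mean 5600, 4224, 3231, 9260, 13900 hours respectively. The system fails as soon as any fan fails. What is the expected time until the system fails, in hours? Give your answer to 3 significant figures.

The first failure time is exponential with rate Σλ_i = 1/5600 + 1/4224 + 1/3231 + 1/9260 + 1/13900 = 0.000904749 per hour.
E[min] = 1/Σλ = 1/0.000904749 = 1105.28 hours.

1110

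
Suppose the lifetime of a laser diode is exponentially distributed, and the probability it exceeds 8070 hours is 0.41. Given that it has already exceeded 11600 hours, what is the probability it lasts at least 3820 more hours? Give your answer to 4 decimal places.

0.6557

From e^(−λ·8070) = 0.41, λ = −ln(0.41)/8070 = 0.000110483.
Memoryless: P(X > 11600+3820 | X > 11600) = P(X > 3820) = e^(−0.000110483·3820) ≈ 0.6557.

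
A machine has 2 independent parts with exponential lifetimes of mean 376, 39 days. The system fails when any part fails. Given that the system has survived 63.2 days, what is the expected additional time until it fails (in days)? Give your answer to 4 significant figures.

35.33

First-failure rate Σλ = 1/376 + 1/39 = 0.0283006.
By memorylessness the expected residual is 1/Σλ = 35.3349 days, regardless of the 63.2 already elapsed.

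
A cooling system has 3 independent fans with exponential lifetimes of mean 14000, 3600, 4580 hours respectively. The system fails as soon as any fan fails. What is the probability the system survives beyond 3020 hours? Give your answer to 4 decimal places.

The first failure time is exponential with rate Σλ_i = 1/14000 + 1/3600 + 1/4580 = 0.000567547 per hour.
P(min > 3020) = e^(−0.000567547·3020) = e^(−1.714) ≈ 0.1801.

0.1801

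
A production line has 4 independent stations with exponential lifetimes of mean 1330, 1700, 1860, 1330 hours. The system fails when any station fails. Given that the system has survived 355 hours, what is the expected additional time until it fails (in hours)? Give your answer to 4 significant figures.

380.3

First-failure rate Σλ = 1/1330 + 1/1700 + 1/1860 + 1/1330 = 0.00262963.
By memorylessness the expected residual is 1/Σλ = 380.282 hours, regardless of the 355 already elapsed.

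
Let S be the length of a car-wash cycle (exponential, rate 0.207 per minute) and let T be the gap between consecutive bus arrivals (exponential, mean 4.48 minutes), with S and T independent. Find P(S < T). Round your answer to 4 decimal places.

λ_1 = 0.207, λ_2 = 1/4.48 = 0.223214.
For independent exponentials, P(S < T) = λ_1/(λ_1+λ_2) = 0.207/0.430214 ≈ 0.4812.

0.4812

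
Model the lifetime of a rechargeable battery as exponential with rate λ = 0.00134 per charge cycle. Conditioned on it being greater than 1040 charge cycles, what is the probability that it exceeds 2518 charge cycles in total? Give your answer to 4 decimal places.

P(X > s+t | X > s) = e^(−λ(s+t))/e^(−λs) = e^(−λt), independent of s = 1040.
P(X > 1478) = e^(−1.9805) ≈ 0.1380.

0.1380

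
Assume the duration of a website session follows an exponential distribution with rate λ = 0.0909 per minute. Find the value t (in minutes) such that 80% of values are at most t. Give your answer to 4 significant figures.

17.71

Set 1 − e^(−λt) = 0.8, so t = −ln(0.2)/λ = 1.6094/0.0909 ≈ 17.7056 minutes.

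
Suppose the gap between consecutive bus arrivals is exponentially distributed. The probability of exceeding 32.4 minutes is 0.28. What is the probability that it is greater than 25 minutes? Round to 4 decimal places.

e^(−λ·32.4) = 0.28 ⇒ λ = −ln(0.28)/32.4 = 0.0392891.
P(X > 25) = e^(−0.0392891·25) = e^(−0.98223) ≈ 0.3745.

0.3745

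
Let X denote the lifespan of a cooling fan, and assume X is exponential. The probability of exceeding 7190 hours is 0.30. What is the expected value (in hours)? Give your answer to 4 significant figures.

e^(−λ·7190) = 0.30 ⇒ λ = −ln(0.30)/7190 = 0.000167451.
Mean = 1/λ = 5971.9 hours.

5972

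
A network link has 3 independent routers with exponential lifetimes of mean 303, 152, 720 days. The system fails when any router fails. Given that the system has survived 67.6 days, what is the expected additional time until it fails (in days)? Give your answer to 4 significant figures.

First-failure rate Σλ = 1/303 + 1/152 + 1/720 = 0.0112682.
By memorylessness the expected residual is 1/Σλ = 88.7456 days, regardless of the 67.6 already elapsed.

88.75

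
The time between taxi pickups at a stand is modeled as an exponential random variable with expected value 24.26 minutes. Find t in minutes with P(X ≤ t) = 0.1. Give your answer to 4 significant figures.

The rate is λ = 1/24.26 = 0.0412201 per minute.
Set 1 − e^(−λt) = 0.1, so t = −ln(0.9)/λ = 0.10536/0.0412201 ≈ 2.55605 minutes.

2.556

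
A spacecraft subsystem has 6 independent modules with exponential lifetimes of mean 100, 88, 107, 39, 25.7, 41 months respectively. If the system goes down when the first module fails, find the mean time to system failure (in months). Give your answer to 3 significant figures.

8.36

The first failure time is exponential with rate Σλ_i = 1/100 + 1/88 + 1/107 + 1/39 + 1/25.7 + 1/41 = 0.119651 per month.
E[min] = 1/Σλ = 1/0.119651 = 8.35763 months.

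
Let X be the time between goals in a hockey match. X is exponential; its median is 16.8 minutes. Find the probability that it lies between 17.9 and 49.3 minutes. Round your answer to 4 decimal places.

For an exponential, median = ln(2)/λ, so λ = ln 2 / 16.8 = 0.0412588 per minute.
P(17.9 < X < 49.3) = e^(−λ·17.9) − e^(−λ·49.3) = 0.47781 − 0.13080 ≈ 0.3470.

0.3470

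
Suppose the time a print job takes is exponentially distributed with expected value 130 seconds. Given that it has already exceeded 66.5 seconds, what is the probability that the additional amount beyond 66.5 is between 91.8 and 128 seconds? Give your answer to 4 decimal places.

0.1200

The rate is λ = 1/130 = 0.00769231 per second.
Memoryless: the residual past 66.5 is again Exp(λ).
P(91.8 < residual < 128) = e^(−λ·91.8) − e^(−λ·128) = 0.49354 − 0.37358 ≈ 0.1200.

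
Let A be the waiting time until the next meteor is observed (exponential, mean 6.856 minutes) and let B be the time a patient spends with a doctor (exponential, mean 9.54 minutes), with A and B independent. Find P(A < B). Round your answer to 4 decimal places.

0.5818

λ_1 = 1/6.856 = 0.145858, λ_2 = 1/9.54 = 0.104822.
For independent exponentials, P(A < B) = λ_1/(λ_1+λ_2) = 0.145858/0.250679 ≈ 0.5818.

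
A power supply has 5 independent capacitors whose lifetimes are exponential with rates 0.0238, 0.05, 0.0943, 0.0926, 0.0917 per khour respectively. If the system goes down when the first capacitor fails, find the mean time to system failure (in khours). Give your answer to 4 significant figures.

2.838

The time to first failure is exponential with rate Σλ = 0.0238 + 0.05 + 0.0943 + 0.0926 + 0.0917 = 0.3524.
E[min] = 1/Σλ = 1/0.3524 = 2.83768 khours.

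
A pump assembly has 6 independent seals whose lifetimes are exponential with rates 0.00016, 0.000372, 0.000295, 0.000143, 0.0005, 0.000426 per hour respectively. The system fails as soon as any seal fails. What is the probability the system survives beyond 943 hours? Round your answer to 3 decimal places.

The time to first failure is exponential with rate Σλ = 0.00016 + 0.000372 + 0.000295 + 0.000143 + 0.0005 + 0.000426 = 0.001896.
P(min > 943) = e^(−0.001896·943) = e^(−1.7879) ≈ 0.167.

0.167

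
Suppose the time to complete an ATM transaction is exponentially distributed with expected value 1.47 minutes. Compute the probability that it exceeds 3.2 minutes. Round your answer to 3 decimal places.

0.113

The rate is λ = 1/1.47 = 0.680272 per minute.
P(X > 3.2) = e^(−λ·3.2) = e^(−2.1769) ≈ 0.113.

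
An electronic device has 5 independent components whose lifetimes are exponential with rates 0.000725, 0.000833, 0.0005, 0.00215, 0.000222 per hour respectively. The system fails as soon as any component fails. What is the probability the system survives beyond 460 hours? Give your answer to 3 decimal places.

0.130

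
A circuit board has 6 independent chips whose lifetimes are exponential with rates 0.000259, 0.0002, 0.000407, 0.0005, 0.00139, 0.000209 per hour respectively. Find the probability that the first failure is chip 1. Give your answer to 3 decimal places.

0.087

The time to first failure is exponential with rate Σλ = 0.000259 + 0.0002 + 0.000407 + 0.0005 + 0.00139 + 0.000209 = 0.002965.
P(chip 1 first) = λ_1/Σλ = 0.000259/0.002965 ≈ 0.087.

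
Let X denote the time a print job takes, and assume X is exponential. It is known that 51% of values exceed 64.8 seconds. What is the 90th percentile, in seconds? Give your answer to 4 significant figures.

221.6

e^(−λ·64.8) = 0.51 ⇒ λ = −ln(0.51)/64.8 = 0.0103911.
90th percentile: 1 − e^(−λt) = 0.9, t = −ln(0.1)/λ = 221.592 seconds.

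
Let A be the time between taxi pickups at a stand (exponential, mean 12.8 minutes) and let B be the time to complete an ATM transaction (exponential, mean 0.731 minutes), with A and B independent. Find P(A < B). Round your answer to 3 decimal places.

0.054

λ_1 = 1/12.8 = 0.078125, λ_2 = 1/0.731 = 1.36799.
For independent exponentials, P(A < B) = λ_1/(λ_1+λ_2) = 0.078125/1.44611 ≈ 0.054.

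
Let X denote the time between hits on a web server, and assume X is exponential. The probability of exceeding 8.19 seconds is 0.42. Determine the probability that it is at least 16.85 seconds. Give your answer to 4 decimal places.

0.1678

e^(−λ·8.19) = 0.42 ⇒ λ = −ln(0.42)/8.19 = 0.105922.
P(X > 16.85) = e^(−0.105922·16.85) = e^(−1.7848) ≈ 0.1678.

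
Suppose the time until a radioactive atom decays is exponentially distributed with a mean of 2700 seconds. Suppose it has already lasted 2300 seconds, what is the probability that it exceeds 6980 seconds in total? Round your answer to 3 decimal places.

The rate is λ = 1/2700 = 0.00037037 per second.
By the memoryless property, P(X > 2300+4680 | X > 2300) = P(X > 4680).
P(X > 4680) = e^(−1.7333) ≈ 0.177.

0.177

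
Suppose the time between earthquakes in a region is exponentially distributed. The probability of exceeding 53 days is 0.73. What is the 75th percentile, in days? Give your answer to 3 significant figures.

233

e^(−λ·53) = 0.73 ⇒ λ = −ln(0.73)/53 = 0.00593794.
75th percentile: 1 − e^(−λt) = 0.75, t = −ln(0.25)/λ = 233.464 days.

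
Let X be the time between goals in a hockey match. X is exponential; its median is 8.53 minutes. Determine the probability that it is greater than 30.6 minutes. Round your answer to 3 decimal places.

0.083

For an exponential, median = ln(2)/λ, so λ = ln 2 / 8.53 = 0.0812599 per minute.
P(X > 30.6) = e^(−λ·30.6) = e^(−2.4866) ≈ 0.083.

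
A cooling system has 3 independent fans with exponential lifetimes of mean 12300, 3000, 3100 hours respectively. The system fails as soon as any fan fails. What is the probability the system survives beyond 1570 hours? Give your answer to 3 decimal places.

The first failure time is exponential with rate Σλ_i = 1/12300 + 1/3000 + 1/3100 = 0.000737215 per hour.
P(min > 1570) = e^(−0.000737215·1570) = e^(−1.1574) ≈ 0.314.

0.314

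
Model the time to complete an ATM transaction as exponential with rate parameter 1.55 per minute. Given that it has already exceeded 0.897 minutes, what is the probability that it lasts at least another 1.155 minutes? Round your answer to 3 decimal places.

P(X > s+t | X > s) = e^(−λ(s+t))/e^(−λs) = e^(−λt), independent of s = 0.897.
P(X > 1.155) = e^(−1.7903) ≈ 0.167.

0.167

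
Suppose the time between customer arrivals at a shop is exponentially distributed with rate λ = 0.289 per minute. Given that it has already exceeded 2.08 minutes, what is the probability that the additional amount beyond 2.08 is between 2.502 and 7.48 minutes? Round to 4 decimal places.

Memoryless: the residual past 2.08 is again Exp(λ).
P(2.502 < residual < 7.48) = e^(−λ·2.502) − e^(−λ·7.48) = 0.48526 − 0.11513 ≈ 0.3701.

0.3701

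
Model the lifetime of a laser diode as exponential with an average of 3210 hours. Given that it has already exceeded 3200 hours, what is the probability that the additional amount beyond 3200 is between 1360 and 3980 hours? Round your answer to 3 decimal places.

The rate is λ = 1/3210 = 0.000311526 per hour.
Memoryless: the residual past 3200 is again Exp(λ).
P(1360 < residual < 3980) = e^(−λ·1360) − e^(−λ·3980) = 0.65464 − 0.28942 ≈ 0.365.

0.365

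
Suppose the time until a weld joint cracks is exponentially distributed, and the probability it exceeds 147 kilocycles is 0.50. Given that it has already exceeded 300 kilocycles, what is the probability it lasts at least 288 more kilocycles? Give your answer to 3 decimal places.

0.257

From e^(−λ·147) = 0.50, λ = −ln(0.50)/147 = 0.00471529.
Memoryless: P(X > 300+288 | X > 300) = P(X > 288) = e^(−0.00471529·288) ≈ 0.257.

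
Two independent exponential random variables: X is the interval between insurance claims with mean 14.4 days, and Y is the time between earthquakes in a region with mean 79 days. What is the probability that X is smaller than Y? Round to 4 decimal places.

0.8458

λ_1 = 1/14.4 = 0.0694444, λ_2 = 1/79 = 0.0126582.
For independent exponentials, P(X < Y) = λ_1/(λ_1+λ_2) = 0.0694444/0.0821027 ≈ 0.8458.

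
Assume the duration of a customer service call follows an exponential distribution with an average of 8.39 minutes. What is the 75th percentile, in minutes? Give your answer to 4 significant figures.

11.63

The rate is λ = 1/8.39 = 0.11919 per minute.
Set 1 − e^(−λt) = 0.75, so t = −ln(0.25)/λ = 1.3863/0.11919 ≈ 11.631 minutes.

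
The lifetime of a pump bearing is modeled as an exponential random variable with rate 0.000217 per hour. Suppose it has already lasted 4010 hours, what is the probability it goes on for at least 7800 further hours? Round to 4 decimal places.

0.1840

The exponential is memoryless, so the remaining time is again Exp(λ): the condition X > 4010 is irrelevant.
P(X > 7800) = e^(−1.6926) ≈ 0.1840.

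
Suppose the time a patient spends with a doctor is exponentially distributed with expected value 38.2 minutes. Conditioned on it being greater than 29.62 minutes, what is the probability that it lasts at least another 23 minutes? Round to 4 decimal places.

0.5477

The rate is λ = 1/38.2 = 0.026178 per minute.
The exponential is memoryless, so the remaining time is again Exp(λ): the condition X > 29.62 is irrelevant.
P(X > 23) = e^(−0.60209) ≈ 0.5477.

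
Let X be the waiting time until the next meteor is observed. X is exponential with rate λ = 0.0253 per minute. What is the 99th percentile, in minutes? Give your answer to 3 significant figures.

Set 1 − e^(−λt) = 0.99, so t = −ln(0.01)/λ = 4.6052/0.0253 ≈ 182.023 minutes.

182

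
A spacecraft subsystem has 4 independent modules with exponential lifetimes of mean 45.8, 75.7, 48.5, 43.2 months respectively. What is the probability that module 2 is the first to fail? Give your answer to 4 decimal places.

0.1676

Rates: λ_i = 1/mean_i → 0.0218341, 0.01321, 0.0206186, 0.0231481; Σλ = 0.0788108.
P(module 2 first) = λ_2/Σλ = 0.01321/0.0788108 ≈ 0.1676.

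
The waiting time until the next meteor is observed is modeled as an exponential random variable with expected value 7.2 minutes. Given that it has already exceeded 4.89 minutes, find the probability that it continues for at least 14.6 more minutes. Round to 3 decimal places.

The rate is λ = 1/7.2 = 0.138889 per minute.
By the memoryless property, P(X > 4.89+14.6 | X > 4.89) = P(X > 14.6).
P(X > 14.6) = e^(−2.0278) ≈ 0.132.

0.132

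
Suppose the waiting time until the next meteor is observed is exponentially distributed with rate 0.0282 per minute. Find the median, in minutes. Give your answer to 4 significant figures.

24.58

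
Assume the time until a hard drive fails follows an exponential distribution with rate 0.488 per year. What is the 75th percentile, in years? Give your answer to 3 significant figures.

2.84

Set 1 − e^(−λt) = 0.75, so t = −ln(0.25)/λ = 1.3863/0.488 ≈ 2.84077 years.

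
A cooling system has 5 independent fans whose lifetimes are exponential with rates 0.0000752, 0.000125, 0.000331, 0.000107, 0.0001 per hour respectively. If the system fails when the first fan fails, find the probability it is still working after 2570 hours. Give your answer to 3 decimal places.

0.150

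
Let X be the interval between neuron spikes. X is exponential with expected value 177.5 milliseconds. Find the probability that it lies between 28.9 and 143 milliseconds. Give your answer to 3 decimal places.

The rate is λ = 1/177.5 = 0.0056338 per millisecond.
P(28.9 < X < 143) = e^(−λ·28.9) − e^(−λ·143) = 0.84975 − 0.44680 ≈ 0.403.

0.403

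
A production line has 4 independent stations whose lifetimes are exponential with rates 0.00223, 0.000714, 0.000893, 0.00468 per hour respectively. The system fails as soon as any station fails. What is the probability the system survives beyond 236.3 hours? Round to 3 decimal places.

The time to first failure is exponential with rate Σλ = 0.00223 + 0.000714 + 0.000893 + 0.00468 = 0.008517.
P(min > 236.3) = e^(−0.008517·236.3) = e^(−2.0126) ≈ 0.134.

0.134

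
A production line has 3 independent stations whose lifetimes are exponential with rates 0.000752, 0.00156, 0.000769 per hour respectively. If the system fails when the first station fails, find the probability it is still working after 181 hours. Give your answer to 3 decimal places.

0.573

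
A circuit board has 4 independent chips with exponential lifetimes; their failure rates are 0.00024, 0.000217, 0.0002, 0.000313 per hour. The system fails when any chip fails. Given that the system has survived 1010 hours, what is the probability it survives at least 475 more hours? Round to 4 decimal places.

Time to first failure ~ Exp(Σλ) with Σλ = 0.00097.
By memorylessness, P(T > 1010+475 | T > 1010) = P(T > 475) = e^(−0.00097·475) ≈ 0.6308.

0.6308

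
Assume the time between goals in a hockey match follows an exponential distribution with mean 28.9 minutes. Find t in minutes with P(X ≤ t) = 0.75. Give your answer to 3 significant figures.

The rate is λ = 1/28.9 = 0.0346021 per minute.
Set 1 − e^(−λt) = 0.75, so t = −ln(0.25)/λ = 1.3863/0.0346021 ≈ 40.0639 minutes.

40.1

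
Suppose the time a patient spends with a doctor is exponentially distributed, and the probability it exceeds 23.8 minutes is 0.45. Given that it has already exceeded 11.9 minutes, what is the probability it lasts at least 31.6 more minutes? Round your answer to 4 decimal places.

0.3464

From e^(−λ·23.8) = 0.45, λ = −ln(0.45)/23.8 = 0.0335507.
Memoryless: P(X > 11.9+31.6 | X > 11.9) = P(X > 31.6) = e^(−0.0335507·31.6) ≈ 0.3464.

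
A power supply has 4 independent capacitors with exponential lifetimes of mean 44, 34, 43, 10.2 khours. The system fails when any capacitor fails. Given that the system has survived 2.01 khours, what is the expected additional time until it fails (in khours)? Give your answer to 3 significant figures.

First-failure rate Σλ = 1/44 + 1/34 + 1/43 + 1/10.2 = 0.173434.
By memorylessness the expected residual is 1/Σλ = 5.76588 khours, regardless of the 2.01 already elapsed.

5.77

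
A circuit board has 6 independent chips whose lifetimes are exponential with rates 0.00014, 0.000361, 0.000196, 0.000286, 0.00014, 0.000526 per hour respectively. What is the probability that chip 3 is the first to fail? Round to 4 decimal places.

The time to first failure is exponential with rate Σλ = 0.00014 + 0.000361 + 0.000196 + 0.000286 + 0.00014 + 0.000526 = 0.001649.
P(chip 3 first) = λ_3/Σλ = 0.000196/0.001649 ≈ 0.1189.

0.1189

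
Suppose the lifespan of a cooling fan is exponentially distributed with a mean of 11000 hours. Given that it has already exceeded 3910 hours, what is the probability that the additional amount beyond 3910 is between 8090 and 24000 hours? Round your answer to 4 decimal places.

0.3665

The rate is λ = 1/11000 = 0.0000909091 per hour.
Memoryless: the residual past 3910 is again Exp(λ).
P(8090 < residual < 24000) = e^(−λ·8090) − e^(−λ·24000) = 0.47929 − 0.11284 ≈ 0.3665.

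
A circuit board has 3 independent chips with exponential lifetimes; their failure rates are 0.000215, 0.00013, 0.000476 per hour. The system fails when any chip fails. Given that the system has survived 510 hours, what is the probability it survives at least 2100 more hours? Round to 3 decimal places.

Time to first failure ~ Exp(Σλ) with Σλ = 0.000821.
By memorylessness, P(T > 510+2100 | T > 510) = P(T > 2100) = e^(−0.000821·2100) ≈ 0.178.

0.178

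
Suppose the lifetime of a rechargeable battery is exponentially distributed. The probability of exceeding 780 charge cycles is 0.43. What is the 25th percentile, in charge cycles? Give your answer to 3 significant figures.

266

e^(−λ·780) = 0.43 ⇒ λ = −ln(0.43)/780 = 0.00108201.
25th percentile: 1 − e^(−λt) = 0.25, t = −ln(0.75)/λ = 265.877 charge cycles.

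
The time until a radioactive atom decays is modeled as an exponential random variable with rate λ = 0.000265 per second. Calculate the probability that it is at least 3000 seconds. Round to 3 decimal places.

P(X > 3000) = e^(−λ·3000) = e^(−0.795) ≈ 0.452.

0.452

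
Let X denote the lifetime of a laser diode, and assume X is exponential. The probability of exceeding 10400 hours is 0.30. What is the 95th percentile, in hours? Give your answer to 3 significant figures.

25900

e^(−λ·10400) = 0.30 ⇒ λ = −ln(0.30)/10400 = 0.000115767.
95th percentile: 1 − e^(−λt) = 0.95, t = −ln(0.05)/λ = 25877.3 hours.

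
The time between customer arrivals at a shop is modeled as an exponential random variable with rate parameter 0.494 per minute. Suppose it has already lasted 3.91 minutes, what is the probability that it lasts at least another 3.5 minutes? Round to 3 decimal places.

0.177

The exponential is memoryless, so the remaining time is again Exp(λ): the condition X > 3.91 is irrelevant.
P(X > 3.5) = e^(−1.729) ≈ 0.177.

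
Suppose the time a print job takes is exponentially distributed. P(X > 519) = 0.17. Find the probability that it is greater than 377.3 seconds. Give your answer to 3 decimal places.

e^(−λ·519) = 0.17 ⇒ λ = −ln(0.17)/519 = 0.00341418.
P(X > 377.3) = e^(−0.00341418·377.3) = e^(−1.2882) ≈ 0.276.

0.276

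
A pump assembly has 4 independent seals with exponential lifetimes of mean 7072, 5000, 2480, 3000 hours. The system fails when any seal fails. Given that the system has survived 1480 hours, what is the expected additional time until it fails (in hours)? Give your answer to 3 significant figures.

928

First-failure rate Σλ = 1/7072 + 1/5000 + 1/2480 + 1/3000 = 0.00107796.
By memorylessness the expected residual is 1/Σλ = 927.677 hours, regardless of the 1480 already elapsed.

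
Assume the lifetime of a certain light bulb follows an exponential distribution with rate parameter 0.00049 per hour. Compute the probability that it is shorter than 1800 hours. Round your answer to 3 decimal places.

P(X ≤ 1800) = 1 − e^(−λ·1800) = 1 − e^(−0.882) ≈ 0.586.

0.586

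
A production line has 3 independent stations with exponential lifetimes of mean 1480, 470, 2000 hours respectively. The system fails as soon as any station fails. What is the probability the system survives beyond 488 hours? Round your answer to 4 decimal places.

The first failure time is exponential with rate Σλ_i = 1/1480 + 1/470 + 1/2000 = 0.00330334 per hour.
P(min > 488) = e^(−0.00330334·488) = e^(−1.612) ≈ 0.1995.

0.1995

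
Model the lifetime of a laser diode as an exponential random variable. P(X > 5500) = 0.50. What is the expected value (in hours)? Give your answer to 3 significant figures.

e^(−λ·5500) = 0.50 ⇒ λ = −ln(0.50)/5500 = 0.000126027.
Mean = 1/λ = 7934.82 hours.

7930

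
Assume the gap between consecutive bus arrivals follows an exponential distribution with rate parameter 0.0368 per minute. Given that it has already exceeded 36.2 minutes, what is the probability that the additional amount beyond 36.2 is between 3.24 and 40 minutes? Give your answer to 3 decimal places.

Memoryless: the residual past 36.2 is again Exp(λ).
P(3.24 < residual < 40) = e^(−λ·3.24) − e^(−λ·40) = 0.88760 − 0.22947 ≈ 0.658.

0.658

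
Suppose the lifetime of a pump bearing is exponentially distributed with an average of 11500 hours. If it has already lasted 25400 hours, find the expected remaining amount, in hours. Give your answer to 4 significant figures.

11500

The rate is λ = 1/11500 = 0.0000869565 per hour.
By memorylessness, the remaining amount past any threshold is again Exp(λ) with mean 1/λ = 11500 hours.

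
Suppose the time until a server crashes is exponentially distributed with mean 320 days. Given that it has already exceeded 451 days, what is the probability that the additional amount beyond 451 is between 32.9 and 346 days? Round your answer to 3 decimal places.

0.563

The rate is λ = 1/320 = 0.003125 per day.
Memoryless: the residual past 451 is again Exp(λ).
P(32.9 < residual < 346) = e^(−λ·32.9) − e^(−λ·346) = 0.90230 − 0.33917 ≈ 0.563.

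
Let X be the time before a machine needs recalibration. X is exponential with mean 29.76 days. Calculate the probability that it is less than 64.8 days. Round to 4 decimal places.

0.8867

The rate is λ = 1/29.76 = 0.0336022 per day.
P(X ≤ 64.8) = 1 − e^(−λ·64.8) = 1 − e^(−2.1774) ≈ 0.8867.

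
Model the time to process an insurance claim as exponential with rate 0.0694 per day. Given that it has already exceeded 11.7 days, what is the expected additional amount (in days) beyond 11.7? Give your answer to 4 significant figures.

By memorylessness, the remaining amount past any threshold is again Exp(λ) with mean 1/λ = 14.4092 days.

14.41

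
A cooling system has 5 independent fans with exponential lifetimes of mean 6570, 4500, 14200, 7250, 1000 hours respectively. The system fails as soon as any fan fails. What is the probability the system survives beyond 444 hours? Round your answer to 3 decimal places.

0.495

The first failure time is exponential with rate Σλ_i = 1/6570 + 1/4500 + 1/14200 + 1/7250 + 1/1000 = 0.00158278 per hour.
P(min > 444) = e^(−0.00158278·444) = e^(−0.70276) ≈ 0.495.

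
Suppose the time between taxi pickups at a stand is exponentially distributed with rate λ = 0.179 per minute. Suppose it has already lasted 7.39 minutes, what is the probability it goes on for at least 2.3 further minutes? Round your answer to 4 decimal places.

0.6625

The exponential is memoryless, so the remaining time is again Exp(λ): the condition X > 7.39 is irrelevant.
P(X > 2.3) = e^(−0.4117) ≈ 0.6625.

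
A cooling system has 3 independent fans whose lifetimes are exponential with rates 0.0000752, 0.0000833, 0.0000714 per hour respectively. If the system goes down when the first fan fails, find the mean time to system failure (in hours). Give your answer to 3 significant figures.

4350

The time to first failure is exponential with rate Σλ = 0.0000752 + 0.0000833 + 0.0000714 = 0.0002299.
E[min] = 1/Σλ = 1/0.0002299 = 4349.72 hours.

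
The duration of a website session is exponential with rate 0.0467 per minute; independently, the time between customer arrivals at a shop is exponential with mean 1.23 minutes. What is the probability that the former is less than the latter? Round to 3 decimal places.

λ_1 = 0.0467, λ_2 = 1/1.23 = 0.813008.
For independent exponentials, P(the former < the latter) = λ_1/(λ_1+λ_2) = 0.0467/0.859708 ≈ 0.054.

0.054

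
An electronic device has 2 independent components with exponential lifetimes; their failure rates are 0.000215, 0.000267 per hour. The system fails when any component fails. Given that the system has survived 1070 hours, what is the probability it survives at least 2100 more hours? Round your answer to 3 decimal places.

Time to first failure ~ Exp(Σλ) with Σλ = 0.000482.
By memorylessness, P(T > 1070+2100 | T > 1070) = P(T > 2100) = e^(−0.000482·2100) ≈ 0.363.

0.363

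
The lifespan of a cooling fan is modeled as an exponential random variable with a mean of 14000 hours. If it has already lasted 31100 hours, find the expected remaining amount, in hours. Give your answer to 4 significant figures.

The rate is λ = 1/14000 = 0.0000714286 per hour.
By memorylessness, the remaining amount past any threshold is again Exp(λ) with mean 1/λ = 14000 hours.

14000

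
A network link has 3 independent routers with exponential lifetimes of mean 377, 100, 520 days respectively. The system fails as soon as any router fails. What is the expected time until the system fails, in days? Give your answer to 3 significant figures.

The first failure time is exponential with rate Σλ_i = 1/377 + 1/100 + 1/520 = 0.0145756 per day.
E[min] = 1/Σλ = 1/0.0145756 = 68.6078 days.

68.6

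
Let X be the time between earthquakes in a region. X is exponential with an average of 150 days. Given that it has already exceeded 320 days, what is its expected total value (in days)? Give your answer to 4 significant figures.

470.0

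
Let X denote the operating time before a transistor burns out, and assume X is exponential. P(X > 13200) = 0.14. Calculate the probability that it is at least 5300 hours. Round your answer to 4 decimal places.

0.4541

e^(−λ·13200) = 0.14 ⇒ λ = −ln(0.14)/13200 = 0.000148948.
P(X > 5300) = e^(−0.000148948·5300) = e^(−0.78942) ≈ 0.4541.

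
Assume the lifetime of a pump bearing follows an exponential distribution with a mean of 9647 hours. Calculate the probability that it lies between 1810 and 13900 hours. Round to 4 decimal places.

0.5922

The rate is λ = 1/9647 = 0.000103659 per hour.
P(1810 < X < 13900) = e^(−λ·1810) − e^(−λ·13900) = 0.82893 − 0.23672 ≈ 0.5922.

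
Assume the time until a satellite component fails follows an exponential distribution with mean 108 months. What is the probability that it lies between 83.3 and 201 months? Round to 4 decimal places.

The rate is λ = 1/108 = 0.00925926 per month.
P(83.3 < X < 201) = e^(−λ·83.3) − e^(−λ·201) = 0.46241 − 0.15550 ≈ 0.3069.

0.3069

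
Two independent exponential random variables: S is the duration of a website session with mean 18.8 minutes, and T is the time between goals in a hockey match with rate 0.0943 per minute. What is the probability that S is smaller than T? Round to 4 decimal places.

0.3606

λ_1 = 1/18.8 = 0.0531915, λ_2 = 0.0943.
For independent exponentials, P(S < T) = λ_1/(λ_1+λ_2) = 0.0531915/0.147491 ≈ 0.3606.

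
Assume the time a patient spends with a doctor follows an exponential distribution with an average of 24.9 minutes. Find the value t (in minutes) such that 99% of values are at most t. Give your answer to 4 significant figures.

The rate is λ = 1/24.9 = 0.0401606 per minute.
Set 1 − e^(−λt) = 0.99, so t = −ln(0.01)/λ = 4.6052/0.0401606 ≈ 114.669 minutes.

114.7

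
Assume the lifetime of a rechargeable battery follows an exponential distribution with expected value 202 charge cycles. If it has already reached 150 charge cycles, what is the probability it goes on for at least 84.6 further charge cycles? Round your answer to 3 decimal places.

0.658

The rate is λ = 1/202 = 0.0049505 per charge cycle.
By the memoryless property, P(X > 150+84.6 | X > 150) = P(X > 84.6).
P(X > 84.6) = e^(−0.41881) ≈ 0.658.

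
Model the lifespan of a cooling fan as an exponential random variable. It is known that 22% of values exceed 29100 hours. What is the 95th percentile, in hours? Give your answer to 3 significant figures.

e^(−λ·29100) = 0.22 ⇒ λ = −ln(0.22)/29100 = 0.0000520319.
95th percentile: 1 − e^(−λt) = 0.95, t = −ln(0.05)/λ = 57574.9 hours.

57600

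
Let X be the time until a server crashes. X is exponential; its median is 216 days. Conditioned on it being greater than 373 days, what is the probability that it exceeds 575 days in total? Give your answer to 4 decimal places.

0.5230

For an exponential, median = ln(2)/λ, so λ = ln 2 / 216 = 0.00320901 per day.
P(X > s+t | X > s) = e^(−λ(s+t))/e^(−λs) = e^(−λt), independent of s = 373.
P(X > 202) = e^(−0.64822) ≈ 0.5230.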